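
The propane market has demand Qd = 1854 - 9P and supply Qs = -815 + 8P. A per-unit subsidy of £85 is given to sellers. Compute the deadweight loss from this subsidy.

Pre-subsidy: 1854 - 9P = -815 + 8P gives P* = 157, Q* = 441.
With the subsidy, sellers receive Ps = Pb + 85 for each unit, where Pb is the price buyers pay.
Supply in terms of Pb becomes Qs = -815 + 8(Pb + 85) = -135 + 8Pb. Setting this equal to demand: 1854 - 9Pb = -135 + 8Pb, so Pb = 117.
Sellers receive Ps = 117 + 85 = 202; Q' = 1854 − 9·117 = 801.
The subsidy expands output by 801 − 441 = 360 past the efficient level; on those units the gap between marginal cost and willingness to pay runs from 0 up to 85.
DWL = ½ × 85 × 360 = 15300.

Deadweight loss = £15300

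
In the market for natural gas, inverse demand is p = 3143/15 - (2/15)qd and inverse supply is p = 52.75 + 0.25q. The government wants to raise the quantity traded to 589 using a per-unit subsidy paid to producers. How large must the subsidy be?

At q = 589, from the demand curve buyers pay pb = 3143/15 − (2/15)·589 = 131; from the supply curve sellers need ps = 52.75 + 0.25·589 = 200.
The subsidy must fill the gap: s = ps − pb = 200 − 131 = 69.

Required subsidy s = 69 per unit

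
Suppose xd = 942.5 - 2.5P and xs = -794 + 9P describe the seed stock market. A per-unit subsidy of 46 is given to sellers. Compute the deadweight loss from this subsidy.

Pre-subsidy: 942.5 - 2.5P = -794 + 9P gives P* = 151, x* = 565.
With the subsidy, sellers receive Ps = Pb + 46 for each unit, where Pb is the price buyers pay.
Supply in terms of Pb becomes xs = -794 + 9(Pb + 46) = -380 + 9Pb. Setting this equal to demand: 942.5 - 2.5Pb = -380 + 9Pb, so Pb = 115.
Sellers receive Ps = 115 + 46 = 161; x' = 942.5 − 2.5·115 = 655.
The subsidy expands output by 655 − 565 = 90 past the efficient level; on those units the gap between marginal cost and willingness to pay runs from 0 up to 46.
DWL = ½ × 46 × 90 = 2070.

Deadweight loss = 2070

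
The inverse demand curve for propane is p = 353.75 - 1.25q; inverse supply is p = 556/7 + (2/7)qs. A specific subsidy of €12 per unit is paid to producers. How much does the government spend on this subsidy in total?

Pre-subsidy: 353.75 - 1.25q = 556/7 + (2/7)q gives q* = 7681/43 and p* = 5610/43.
With the subsidy, sellers receive ps = pb + 12 for each unit, where pb is the price buyers pay.
On the curves, pb = 353.75 - 1.25q and ps = 556/7 + (2/7)q; the wedge ps − pb = 12 gives 556/7 + (2/7)q − (353.75 - 1.25q) = 12, so q' = 8017/43.
Then pb = 353.75 − 1.25·(8017/43) = 5190/43 and ps = 556/7 + (2/7)·(8017/43) = 5706/43.
Government outlay = subsidy × quantity = 12 × 8017/43 = 96204/43.

Government cost = 96204/43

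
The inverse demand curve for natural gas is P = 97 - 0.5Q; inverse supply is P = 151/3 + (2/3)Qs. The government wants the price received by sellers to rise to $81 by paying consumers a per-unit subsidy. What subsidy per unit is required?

Required subsidy s = $7 per unit

At a seller price of 81, quantity supplied is -75.5 + 1.5·81 = 46.
Buyers absorb 46 only when they pay Pb = 97 − 0.5·46 = 74.
s = Ps − Pb = 81 − 74 = 7.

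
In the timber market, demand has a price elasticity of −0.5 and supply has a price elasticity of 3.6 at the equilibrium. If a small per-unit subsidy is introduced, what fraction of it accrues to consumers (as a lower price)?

For a small subsidy around the equilibrium, the benefit split depends on the relative slopes, which at a point are proportional to the elasticities.
Buyer share = εs/(εs + |εd|) = 3.6/(3.6 + 0.5) = 36/41; seller share = |εd|/(εs + |εd|) = 5/41.

Consumer share = 36/41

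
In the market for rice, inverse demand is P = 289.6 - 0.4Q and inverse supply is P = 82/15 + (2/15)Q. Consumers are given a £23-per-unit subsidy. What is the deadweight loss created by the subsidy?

Deadweight loss = £495.9375

Pre-subsidy: 289.6 - 0.4Q = 82/15 + (2/15)Q gives Q* = 532.75 and P* = 76.5.
With the rebate, buyers effectively pay Pb = Ps − 23, where Ps is the price sellers receive.
On the curves, Pb = 289.6 - 0.4Q and Ps = 82/15 + (2/15)Q; the wedge Ps − Pb = 23 gives 82/15 + (2/15)Q − (289.6 - 0.4Q) = 23, so Q' = 575.875.
Then Pb = 289.6 − 0.4·575.875 = 59.25 and Ps = 82/15 + (2/15)·575.875 = 82.25.
The subsidy expands output by 575.875 − 532.75 = 43.125 past the efficient level; on those units the gap between marginal cost and willingness to pay runs from 0 up to 23.
DWL = ½ × 23 × 43.125 = 495.9375.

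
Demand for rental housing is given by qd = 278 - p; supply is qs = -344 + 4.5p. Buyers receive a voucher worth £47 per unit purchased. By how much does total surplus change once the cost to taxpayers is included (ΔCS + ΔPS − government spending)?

Net change in total surplus = -19881/22

Pre-subsidy: 278 - p = -344 + 4.5p gives p* = 1244/11, q* = 1814/11.
With the rebate, buyers effectively pay pb = ps − 47, where ps is the price sellers receive.
Demand in terms of ps becomes qd = 278 − 1(ps − 47) = 325 - ps. Setting this equal to supply: 325 - ps = -344 + 4.5ps, so ps = 1338/11.
Buyers pay pb = 1338/11 − 47 = 821/11; q' = -344 + 4.5·(1338/11) = 2237/11.
ΔCS = ½(1814/11 + 2237/11)(1244/11 − 821/11) = 1713573/242; ΔPS = ½(1814/11 + 2237/11)(1338/11 − 1244/11) = 190397/121.
Government spending = 47 × 2237/11 = 105139/11.
Net change = 1713573/242 + 190397/121 − 105139/11 = -19881/22. The loss equals the DWL triangle ½·47·423/11.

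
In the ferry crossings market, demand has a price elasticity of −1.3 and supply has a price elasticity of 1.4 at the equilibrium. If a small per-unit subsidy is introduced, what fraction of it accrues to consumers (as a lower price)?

Consumer share = 14/27

For a small subsidy around the equilibrium, the benefit split depends on the relative slopes, which at a point are proportional to the elasticities.
Buyer share = εs/(εs + |εd|) = 1.4/(1.4 + 1.3) = 14/27; seller share = |εd|/(εs + |εd|) = 13/27.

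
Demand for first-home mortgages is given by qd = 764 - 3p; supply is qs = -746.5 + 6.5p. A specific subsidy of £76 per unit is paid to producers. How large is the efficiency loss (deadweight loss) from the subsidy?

Pre-subsidy: 764 - 3p = -746.5 + 6.5p gives p* = 159, q* = 287.
With the subsidy, sellers receive ps = pb + 76 for each unit, where pb is the price buyers pay.
Supply in terms of pb becomes qs = -746.5 + 6.5(pb + 76) = -252.5 + 6.5pb. Setting this equal to demand: 764 - 3pb = -252.5 + 6.5pb, so pb = 107.
Sellers receive ps = 107 + 76 = 183; q' = 764 − 3·107 = 443.
The subsidy expands output by 443 − 287 = 156 past the efficient level; on those units the gap between marginal cost and willingness to pay runs from 0 up to 76.
DWL = ½ × 76 × 156 = 5928.

Deadweight loss = £5928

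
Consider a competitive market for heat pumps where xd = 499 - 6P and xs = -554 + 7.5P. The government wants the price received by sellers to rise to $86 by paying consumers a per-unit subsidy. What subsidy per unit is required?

Required subsidy s = $18 per unit

At a seller price of 86, quantity supplied is -554 + 7.5·86 = 91.
Buyers absorb 91 only when they pay Pb with 499 − 6·Pb = 91, i.e. Pb = 68.
s = Ps − Pb = 86 − 68 = 18.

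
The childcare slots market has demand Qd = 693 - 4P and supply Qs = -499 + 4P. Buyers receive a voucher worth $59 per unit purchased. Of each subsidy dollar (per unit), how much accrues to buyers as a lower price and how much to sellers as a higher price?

Pre-subsidy: 693 - 4P = -499 + 4P gives P* = 149, Q* = 97.
With the rebate, buyers effectively pay Pb = Ps − 59, where Ps is the price sellers receive.
Demand in terms of Ps becomes Qd = 693 − 4(Ps − 59) = 929 - 4Ps. Setting this equal to supply: 929 - 4Ps = -499 + 4Ps, so Ps = 178.5.
Buyers pay Pb = 178.5 − 59 = 119.5; Q' = -499 + 4·178.5 = 215.
Buyers' price falls by P* − Pb = 149 − 119.5 = 29.5; sellers' price rises by Ps − P* = 178.5 − 149 = 29.5.

Buyers gain $29.5 per unit; sellers gain $29.5 per unit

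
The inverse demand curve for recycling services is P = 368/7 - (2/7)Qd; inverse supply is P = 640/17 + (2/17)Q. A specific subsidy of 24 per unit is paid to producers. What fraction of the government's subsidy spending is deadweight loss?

Pre-subsidy: 368/7 - (2/7)Q = 640/17 + (2/17)Q gives Q* = 37 and P* = 42.
With the subsidy, sellers receive Ps = Pb + 24 for each unit, where Pb is the price buyers pay.
On the curves, Pb = 368/7 - (2/7)Q and Ps = 640/17 + (2/17)Q; the wedge Ps − Pb = 24 gives 640/17 + (2/17)Q − (368/7 - (2/7)Q) = 24, so Q' = 96.5.
Then Pb = 368/7 − (2/7)·96.5 = 25 and Ps = 640/17 + (2/17)·96.5 = 49.
ΔCS = ½(37 + 96.5)(42 − 25) = 1134.75; ΔPS = ½(37 + 96.5)(49 − 42) = 467.25.
Government spending = 24 × 96.5 = 2316.
DWL = ½ × 24 × (96.5 − 37) = 714; fraction = 714 / 2316 = 119/386.

DWL / government spending = 119/386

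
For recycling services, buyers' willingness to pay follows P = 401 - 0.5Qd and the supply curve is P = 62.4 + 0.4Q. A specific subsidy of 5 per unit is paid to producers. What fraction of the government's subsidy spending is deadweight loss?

Pre-subsidy: 401 - 0.5Q = 62.4 + 0.4Q gives Q* = 3386/9 and P* = 1916/9.
With the subsidy, sellers receive Ps = Pb + 5 for each unit, where Pb is the price buyers pay.
On the curves, Pb = 401 - 0.5Q and Ps = 62.4 + 0.4Q; the wedge Ps − Pb = 5 gives 62.4 + 0.4Q − (401 - 0.5Q) = 5, so Q' = 3436/9.
Then Pb = 401 − 0.5·(3436/9) = 1891/9 and Ps = 62.4 + 0.4·(3436/9) = 1936/9.
ΔCS = ½(3386/9 + 3436/9)(1916/9 − 1891/9) = 9475/9; ΔPS = ½(3386/9 + 3436/9)(1936/9 − 1916/9) = 7580/9.
Government spending = 5 × 3436/9 = 17180/9.
DWL = ½ × 5 × (3436/9 − 3386/9) = 125/9; fraction = (125/9) / (17180/9) = 25/3436.

DWL / government spending = 25/3436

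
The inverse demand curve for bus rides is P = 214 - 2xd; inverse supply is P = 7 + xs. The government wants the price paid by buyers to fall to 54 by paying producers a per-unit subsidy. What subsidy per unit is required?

At a buyer price of 54, quantity demanded is 107 − 0.5·54 = 80.
Sellers supply 80 only when they receive Ps = 7 + 1·80 = 87.
s = Ps − Pb = 87 − 54 = 33.

Required subsidy s = 33 per unit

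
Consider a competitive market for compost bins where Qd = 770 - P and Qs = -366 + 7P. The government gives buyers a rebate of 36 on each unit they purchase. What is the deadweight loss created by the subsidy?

Deadweight loss = 567

Pre-subsidy: 770 - P = -366 + 7P gives P* = 142, Q* = 628.
With the rebate, buyers effectively pay Pb = Ps − 36, where Ps is the price sellers receive.
Demand in terms of Ps becomes Qd = 770 − 1(Ps − 36) = 806 - Ps. Setting this equal to supply: 806 - Ps = -366 + 7Ps, so Ps = 146.5.
Buyers pay Pb = 146.5 − 36 = 110.5; Q' = -366 + 7·146.5 = 659.5.
The subsidy expands output by 659.5 − 628 = 31.5 past the efficient level; on those units the gap between marginal cost and willingness to pay runs from 0 up to 36.
DWL = ½ × 36 × 31.5 = 567.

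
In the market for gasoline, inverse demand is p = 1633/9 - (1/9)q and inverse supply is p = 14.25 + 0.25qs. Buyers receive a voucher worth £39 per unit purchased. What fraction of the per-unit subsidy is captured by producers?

Pre-subsidy: 1633/9 - (1/9)q = 14.25 + 0.25q gives q* = 463 and p* = 130.
With the rebate, buyers effectively pay pb = ps − 39, where ps is the price sellers receive.
On the curves, pb = 1633/9 - (1/9)q and ps = 14.25 + 0.25q; the wedge ps − pb = 39 gives 14.25 + 0.25q − (1633/9 - (1/9)q) = 39, so q' = 571.
Then pb = 1633/9 − (1/9)·571 = 118 and ps = 14.25 + 0.25·571 = 157.
Buyers' price falls by p* − pb = 130 − 118 = 12; sellers' price rises by ps − p* = 157 − 130 = 27.
So producers capture 27/39 = 9/13 of each unit of subsidy.

Producer share = 9/13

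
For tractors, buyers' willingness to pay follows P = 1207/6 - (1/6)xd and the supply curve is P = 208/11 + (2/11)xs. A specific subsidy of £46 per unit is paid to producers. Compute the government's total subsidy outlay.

Government cost = £30130

Pre-subsidy: 1207/6 - (1/6)x = 208/11 + (2/11)x gives x* = 523 and P* = 114.
With the subsidy, sellers receive Ps = Pb + 46 for each unit, where Pb is the price buyers pay.
On the curves, Pb = 1207/6 - (1/6)x and Ps = 208/11 + (2/11)x; the wedge Ps − Pb = 46 gives 208/11 + (2/11)x − (1207/6 - (1/6)x) = 46, so x' = 655.
Then Pb = 1207/6 − (1/6)·655 = 92 and Ps = 208/11 + (2/11)·655 = 138.
Government outlay = subsidy × quantity = 46 × 655 = 30130.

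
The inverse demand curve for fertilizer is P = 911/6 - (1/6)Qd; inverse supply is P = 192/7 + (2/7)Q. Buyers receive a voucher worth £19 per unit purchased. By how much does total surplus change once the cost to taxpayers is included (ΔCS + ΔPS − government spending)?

Pre-subsidy: 911/6 - (1/6)Q = 192/7 + (2/7)Q gives Q* = 275 and P* = 106.
With the rebate, buyers effectively pay Pb = Ps − 19, where Ps is the price sellers receive.
On the curves, Pb = 911/6 - (1/6)Q and Ps = 192/7 + (2/7)Q; the wedge Ps − Pb = 19 gives 192/7 + (2/7)Q − (911/6 - (1/6)Q) = 19, so Q' = 317.
Then Pb = 911/6 − (1/6)·317 = 99 and Ps = 192/7 + (2/7)·317 = 118.
ΔCS = ½(275 + 317)(106 − 99) = 2072; ΔPS = ½(275 + 317)(118 − 106) = 3552.
Government spending = 19 × 317 = 6023.
Net change = 2072 + 3552 − 6023 = -399. The loss equals the DWL triangle ½·19·42.

Net change in total surplus = -£399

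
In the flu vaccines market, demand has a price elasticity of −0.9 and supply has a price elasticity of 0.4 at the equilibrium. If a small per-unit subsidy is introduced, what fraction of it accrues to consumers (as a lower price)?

For a small subsidy around the equilibrium, the benefit split depends on the relative slopes, which at a point are proportional to the elasticities.
Buyer share = εs/(εs + |εd|) = 0.4/(0.4 + 0.9) = 4/13; seller share = |εd|/(εs + |εd|) = 9/13.

Consumer share = 4/13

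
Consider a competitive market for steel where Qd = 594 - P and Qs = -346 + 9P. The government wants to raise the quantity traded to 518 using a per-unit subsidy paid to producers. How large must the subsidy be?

At Q = 518, invert demand for the buyer price: Pb = (594 − 518)/1 = 76; invert supply for the seller price: Ps = (518 − (-346))/9 = 96.
The subsidy must fill the gap: s = Ps − Pb = 96 − 76 = 20.

Required subsidy s = 20 per unit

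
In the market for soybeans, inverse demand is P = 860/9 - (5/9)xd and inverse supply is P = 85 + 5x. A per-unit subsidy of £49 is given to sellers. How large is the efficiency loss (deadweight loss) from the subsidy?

Pre-subsidy: 860/9 - (5/9)x = 85 + 5x gives x* = 1.9 and P* = 94.5.
With the subsidy, sellers receive Ps = Pb + 49 for each unit, where Pb is the price buyers pay.
On the curves, Pb = 860/9 - (5/9)x and Ps = 85 + 5x; the wedge Ps − Pb = 49 gives 85 + 5x − (860/9 - (5/9)x) = 49, so x' = 10.72.
Then Pb = 860/9 − (5/9)·10.72 = 89.6 and Ps = 85 + 5·10.72 = 138.6.
The subsidy expands output by 10.72 − 1.9 = 8.82 past the efficient level; on those units the gap between marginal cost and willingness to pay runs from 0 up to 49.
DWL = ½ × 49 × 8.82 = 216.09.

Deadweight loss = £216.09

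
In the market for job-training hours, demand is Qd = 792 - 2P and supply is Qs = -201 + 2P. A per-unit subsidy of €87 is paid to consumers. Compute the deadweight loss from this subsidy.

Deadweight loss = €3784.5

Pre-subsidy: 792 - 2P = -201 + 2P gives P* = 248.25, Q* = 295.5.
With the rebate, buyers effectively pay Pb = Ps − 87, where Ps is the price sellers receive.
Demand in terms of Ps becomes Qd = 792 − 2(Ps − 87) = 966 - 2Ps. Setting this equal to supply: 966 - 2Ps = -201 + 2Ps, so Ps = 291.75.
Buyers pay Pb = 291.75 − 87 = 204.75; Q' = -201 + 2·291.75 = 382.5.
The subsidy expands output by 382.5 − 295.5 = 87 past the efficient level; on those units the gap between marginal cost and willingness to pay runs from 0 up to 87.
DWL = ½ × 87 × 87 = 3784.5.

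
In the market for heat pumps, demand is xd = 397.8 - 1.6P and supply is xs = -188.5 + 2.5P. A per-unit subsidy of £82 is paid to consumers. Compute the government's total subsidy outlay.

Government cost = £20418

Pre-subsidy: 397.8 - 1.6P = -188.5 + 2.5P gives P* = 143, x* = 169.
With the rebate, buyers effectively pay Pb = Ps − 82, where Ps is the price sellers receive.
Demand in terms of Ps becomes xd = 397.8 − 1.6(Ps − 82) = 529 - 1.6Ps. Setting this equal to supply: 529 - 1.6Ps = -188.5 + 2.5Ps, so Ps = 175.
Buyers pay Pb = 175 − 82 = 93; x' = -188.5 + 2.5·175 = 249.
Government outlay = subsidy × quantity = 82 × 249 = 20418.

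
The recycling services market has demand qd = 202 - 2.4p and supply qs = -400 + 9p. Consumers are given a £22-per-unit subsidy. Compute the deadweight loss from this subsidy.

Pre-subsidy: 202 - 2.4p = -400 + 9p gives p* = 3010/57, q* = 1430/19.
With the rebate, buyers effectively pay pb = ps − 22, where ps is the price sellers receive.
Demand in terms of ps becomes qd = 202 − 2.4(ps − 22) = 254.8 - 2.4ps. Setting this equal to supply: 254.8 - 2.4ps = -400 + 9ps, so ps = 3274/57.
Buyers pay pb = 3274/57 − 22 = 2020/57; q' = -400 + 9·(3274/57) = 2222/19.
The subsidy expands output by 2222/19 − 1430/19 = 792/19 past the efficient level; on those units the gap between marginal cost and willingness to pay runs from 0 up to 22.
DWL = ½ × 22 × 792/19 = 8712/19.

Deadweight loss = 8712/19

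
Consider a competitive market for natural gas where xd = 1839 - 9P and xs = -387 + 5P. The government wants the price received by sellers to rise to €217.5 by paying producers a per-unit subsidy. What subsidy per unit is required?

Required subsidy s = €91 per unit

At a seller price of 217.5, quantity supplied is -387 + 5·217.5 = 700.5.
Buyers absorb 700.5 only when they pay Pb with 1839 − 9·Pb = 700.5, i.e. Pb = 126.5.
s = Ps − Pb = 217.5 − 126.5 = 91.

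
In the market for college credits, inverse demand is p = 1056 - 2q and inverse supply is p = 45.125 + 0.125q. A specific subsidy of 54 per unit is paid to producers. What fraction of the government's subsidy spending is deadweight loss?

DWL / government spending = 216/8519

Pre-subsidy: 1056 - 2q = 45.125 + 0.125q gives q* = 8087/17 and p* = 1778/17.
With the subsidy, sellers receive ps = pb + 54 for each unit, where pb is the price buyers pay.
On the curves, pb = 1056 - 2q and ps = 45.125 + 0.125q; the wedge ps − pb = 54 gives 45.125 + 0.125q − (1056 - 2q) = 54, so q' = 8519/17.
Then pb = 1056 − 2·(8519/17) = 914/17 and ps = 45.125 + 0.125·(8519/17) = 1832/17.
ΔCS = ½(8087/17 + 8519/17)(1778/17 − 914/17) = 7173792/289; ΔPS = ½(8087/17 + 8519/17)(1832/17 − 1778/17) = 448362/289.
Government spending = 54 × 8519/17 = 460026/17.
DWL = ½ × 54 × (8519/17 − 8087/17) = 11664/17; fraction = (11664/17) / (460026/17) = 216/8519.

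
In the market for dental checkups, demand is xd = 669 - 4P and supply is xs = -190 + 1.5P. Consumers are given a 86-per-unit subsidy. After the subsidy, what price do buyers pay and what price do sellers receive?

Buyers pay 1460/11; sellers receive 2406/11

Pre-subsidy: 669 - 4P = -190 + 1.5P gives P* = 1718/11, x* = 487/11.
With the rebate, buyers effectively pay Pb = Ps − 86, where Ps is the price sellers receive.
Demand in terms of Ps becomes xd = 669 − 4(Ps − 86) = 1013 - 4Ps. Setting this equal to supply: 1013 - 4Ps = -190 + 1.5Ps, so Ps = 2406/11.
Buyers pay Pb = 2406/11 − 86 = 1460/11; x' = -190 + 1.5·(2406/11) = 1519/11.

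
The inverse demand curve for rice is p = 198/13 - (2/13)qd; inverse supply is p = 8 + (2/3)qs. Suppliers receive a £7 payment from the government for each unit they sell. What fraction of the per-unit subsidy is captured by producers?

Pre-subsidy: 198/13 - (2/13)q = 8 + (2/3)q gives q* = 8.8125 and p* = 13.875.
With the subsidy, sellers receive ps = pb + 7 for each unit, where pb is the price buyers pay.
On the curves, pb = 198/13 - (2/13)q and ps = 8 + (2/3)q; the wedge ps − pb = 7 gives 8 + (2/3)q − (198/13 - (2/13)q) = 7, so q' = 17.34375.
Then pb = 198/13 − (2/13)·17.34375 = 12.5625 and ps = 8 + (2/3)·17.34375 = 19.5625.
Buyers' price falls by p* − pb = 13.875 − 12.5625 = 1.3125; sellers' price rises by ps − p* = 19.5625 − 13.875 = 5.6875.
So producers capture 5.6875/7 = 0.8125 of each unit of subsidy.

Producer share = 0.8125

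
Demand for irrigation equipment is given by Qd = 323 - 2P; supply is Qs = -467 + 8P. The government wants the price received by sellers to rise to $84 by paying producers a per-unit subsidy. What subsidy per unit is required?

Required subsidy s = $25 per unit

At a seller price of 84, quantity supplied is -467 + 8·84 = 205.
Buyers absorb 205 only when they pay Pb with 323 − 2·Pb = 205, i.e. Pb = 59.
s = Ps − Pb = 84 − 59 = 25.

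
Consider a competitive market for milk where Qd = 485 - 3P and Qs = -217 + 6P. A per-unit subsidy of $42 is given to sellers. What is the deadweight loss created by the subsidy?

Pre-subsidy: 485 - 3P = -217 + 6P gives P* = 78, Q* = 251.
With the subsidy, sellers receive Ps = Pb + 42 for each unit, where Pb is the price buyers pay.
Supply in terms of Pb becomes Qs = -217 + 6(Pb + 42) = 35 + 6Pb. Setting this equal to demand: 485 - 3Pb = 35 + 6Pb, so Pb = 50.
Sellers receive Ps = 50 + 42 = 92; Q' = 485 − 3·50 = 335.
The subsidy expands output by 335 − 251 = 84 past the efficient level; on those units the gap between marginal cost and willingness to pay runs from 0 up to 42.
DWL = ½ × 42 × 84 = 1764.

Deadweight loss = $1764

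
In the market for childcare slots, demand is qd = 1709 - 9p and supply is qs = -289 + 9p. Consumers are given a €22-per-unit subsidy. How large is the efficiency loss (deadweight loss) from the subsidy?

Deadweight loss = €1089

Pre-subsidy: 1709 - 9p = -289 + 9p gives p* = 111, q* = 710.
With the rebate, buyers effectively pay pb = ps − 22, where ps is the price sellers receive.
Demand in terms of ps becomes qd = 1709 − 9(ps − 22) = 1907 - 9ps. Setting this equal to supply: 1907 - 9ps = -289 + 9ps, so ps = 122.
Buyers pay pb = 122 − 22 = 100; q' = -289 + 9·122 = 809.
The subsidy expands output by 809 − 710 = 99 past the efficient level; on those units the gap between marginal cost and willingness to pay runs from 0 up to 22.
DWL = ½ × 22 × 99 = 1089.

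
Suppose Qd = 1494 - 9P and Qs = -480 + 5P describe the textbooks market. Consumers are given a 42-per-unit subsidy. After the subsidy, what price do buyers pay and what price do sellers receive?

Pre-subsidy: 1494 - 9P = -480 + 5P gives P* = 141, Q* = 225.
With the rebate, buyers effectively pay Pb = Ps − 42, where Ps is the price sellers receive.
Demand in terms of Ps becomes Qd = 1494 − 9(Ps − 42) = 1872 - 9Ps. Setting this equal to supply: 1872 - 9Ps = -480 + 5Ps, so Ps = 168.
Buyers pay Pb = 168 − 42 = 126; Q' = -480 + 5·168 = 360.

Buyers pay 126; sellers receive 168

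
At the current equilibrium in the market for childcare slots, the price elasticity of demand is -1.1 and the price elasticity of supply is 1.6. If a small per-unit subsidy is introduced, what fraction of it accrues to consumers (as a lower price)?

Consumer share = 16/27

For a small subsidy around the equilibrium, the benefit split depends on the relative slopes, which at a point are proportional to the elasticities.
Buyer share = εs/(εs + |εd|) = 1.6/(1.6 + 1.1) = 16/27; seller share = |εd|/(εs + |εd|) = 11/27.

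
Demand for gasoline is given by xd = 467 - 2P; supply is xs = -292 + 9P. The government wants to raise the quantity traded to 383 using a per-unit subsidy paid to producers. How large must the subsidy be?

At x = 383, invert demand for the buyer price: Pb = (467 − 383)/2 = 42; invert supply for the seller price: Ps = (383 − (-292))/9 = 75.
The subsidy must fill the gap: s = Ps − Pb = 75 − 42 = 33.

Required subsidy s = 33 per unit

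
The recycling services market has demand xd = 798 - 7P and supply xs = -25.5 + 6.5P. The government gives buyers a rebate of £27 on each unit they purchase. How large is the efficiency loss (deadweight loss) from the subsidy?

Pre-subsidy: 798 - 7P = -25.5 + 6.5P gives P* = 61, x* = 371.
With the rebate, buyers effectively pay Pb = Ps − 27, where Ps is the price sellers receive.
Demand in terms of Ps becomes xd = 798 − 7(Ps − 27) = 987 - 7Ps. Setting this equal to supply: 987 - 7Ps = -25.5 + 6.5Ps, so Ps = 75.
Buyers pay Pb = 75 − 27 = 48; x' = -25.5 + 6.5·75 = 462.
The subsidy expands output by 462 − 371 = 91 past the efficient level; on those units the gap between marginal cost and willingness to pay runs from 0 up to 27.
DWL = ½ × 27 × 91 = 1228.5.

Deadweight loss = £1228.5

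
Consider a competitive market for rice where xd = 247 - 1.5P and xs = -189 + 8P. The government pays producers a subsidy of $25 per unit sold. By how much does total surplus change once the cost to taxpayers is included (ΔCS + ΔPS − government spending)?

Net change in total surplus = -7500/19

Pre-subsidy: 247 - 1.5P = -189 + 8P gives P* = 872/19, x* = 3385/19.
With the subsidy, sellers receive Ps = Pb + 25 for each unit, where Pb is the price buyers pay.
Supply in terms of Pb becomes xs = -189 + 8(Pb + 25) = 11 + 8Pb. Setting this equal to demand: 247 - 1.5Pb = 11 + 8Pb, so Pb = 472/19.
Sellers receive Ps = 472/19 + 25 = 947/19; x' = 247 − 1.5·(472/19) = 3985/19.
ΔCS = ½(3385/19 + 3985/19)(872/19 − 472/19) = 1474000/361; ΔPS = ½(3385/19 + 3985/19)(947/19 − 872/19) = 276375/361.
Government spending = 25 × 3985/19 = 99625/19.
Net change = 1474000/361 + 276375/361 − 99625/19 = -7500/19. The loss equals the DWL triangle ½·25·600/19.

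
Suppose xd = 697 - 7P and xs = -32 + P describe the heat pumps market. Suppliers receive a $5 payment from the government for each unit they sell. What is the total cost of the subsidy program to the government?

Government cost = $317.5

Pre-subsidy: 697 - 7P = -32 + P gives P* = 91.125, x* = 59.125.
With the subsidy, sellers receive Ps = Pb + 5 for each unit, where Pb is the price buyers pay.
Supply in terms of Pb becomes xs = -32 + 1(Pb + 5) = -27 + Pb. Setting this equal to demand: 697 - 7Pb = -27 + Pb, so Pb = 90.5.
Sellers receive Ps = 90.5 + 5 = 95.5; x' = 697 − 7·90.5 = 63.5.
Government outlay = subsidy × quantity = 5 × 63.5 = 317.5.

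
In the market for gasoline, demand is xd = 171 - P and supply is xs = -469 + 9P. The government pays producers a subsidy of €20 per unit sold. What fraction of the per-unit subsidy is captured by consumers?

Consumer share = 0.9

Pre-subsidy: 171 - P = -469 + 9P gives P* = 64, x* = 107.
With the subsidy, sellers receive Ps = Pb + 20 for each unit, where Pb is the price buyers pay.
Supply in terms of Pb becomes xs = -469 + 9(Pb + 20) = -289 + 9Pb. Setting this equal to demand: 171 - Pb = -289 + 9Pb, so Pb = 46.
Sellers receive Ps = 46 + 20 = 66; x' = 171 − 1·46 = 125.
Buyers' price falls by P* − Pb = 64 − 46 = 18; sellers' price rises by Ps − P* = 66 − 64 = 2.
So consumers capture 18/20 = 0.9 of each unit of subsidy.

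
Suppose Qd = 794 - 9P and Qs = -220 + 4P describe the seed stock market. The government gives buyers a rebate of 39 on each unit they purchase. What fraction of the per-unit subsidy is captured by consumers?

Pre-subsidy: 794 - 9P = -220 + 4P gives P* = 78, Q* = 92.
With the rebate, buyers effectively pay Pb = Ps − 39, where Ps is the price sellers receive.
Demand in terms of Ps becomes Qd = 794 − 9(Ps − 39) = 1145 - 9Ps. Setting this equal to supply: 1145 - 9Ps = -220 + 4Ps, so Ps = 105.
Buyers pay Pb = 105 − 39 = 66; Q' = -220 + 4·105 = 200.
Buyers' price falls by P* − Pb = 78 − 66 = 12; sellers' price rises by Ps − P* = 105 − 78 = 27.
So consumers capture 12/39 = 4/13 of each unit of subsidy.

Consumer share = 4/13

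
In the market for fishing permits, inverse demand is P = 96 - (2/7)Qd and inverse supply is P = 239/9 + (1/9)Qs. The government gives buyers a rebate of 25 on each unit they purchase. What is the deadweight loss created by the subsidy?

Deadweight loss = 787.5

Pre-subsidy: 96 - (2/7)Q = 239/9 + (1/9)Q gives Q* = 175 and P* = 46.
With the rebate, buyers effectively pay Pb = Ps − 25, where Ps is the price sellers receive.
On the curves, Pb = 96 - (2/7)Q and Ps = 239/9 + (1/9)Q; the wedge Ps − Pb = 25 gives 239/9 + (1/9)Q − (96 - (2/7)Q) = 25, so Q' = 238.
Then Pb = 96 − (2/7)·238 = 28 and Ps = 239/9 + (1/9)·238 = 53.
The subsidy expands output by 238 − 175 = 63 past the efficient level; on those units the gap between marginal cost and willingness to pay runs from 0 up to 25.
DWL = ½ × 25 × 63 = 787.5.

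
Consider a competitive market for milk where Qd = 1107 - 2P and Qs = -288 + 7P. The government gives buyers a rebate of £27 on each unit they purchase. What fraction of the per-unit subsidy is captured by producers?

Producer share = 2/9

Pre-subsidy: 1107 - 2P = -288 + 7P gives P* = 155, Q* = 797.
With the rebate, buyers effectively pay Pb = Ps − 27, where Ps is the price sellers receive.
Demand in terms of Ps becomes Qd = 1107 − 2(Ps − 27) = 1161 - 2Ps. Setting this equal to supply: 1161 - 2Ps = -288 + 7Ps, so Ps = 161.
Buyers pay Pb = 161 − 27 = 134; Q' = -288 + 7·161 = 839.
Buyers' price falls by P* − Pb = 155 − 134 = 21; sellers' price rises by Ps − P* = 161 − 155 = 6.
So producers capture 6/27 = 2/9 of each unit of subsidy.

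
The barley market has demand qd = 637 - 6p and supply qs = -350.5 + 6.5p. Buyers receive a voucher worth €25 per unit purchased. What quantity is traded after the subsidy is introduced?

q' = 241

Pre-subsidy: 637 - 6p = -350.5 + 6.5p gives p* = 79, q* = 163.
With the rebate, buyers effectively pay pb = ps − 25, where ps is the price sellers receive.
Demand in terms of ps becomes qd = 637 − 6(ps − 25) = 787 - 6ps. Setting this equal to supply: 787 - 6ps = -350.5 + 6.5ps, so ps = 91.
Buyers pay pb = 91 − 25 = 66; q' = -350.5 + 6.5·91 = 241.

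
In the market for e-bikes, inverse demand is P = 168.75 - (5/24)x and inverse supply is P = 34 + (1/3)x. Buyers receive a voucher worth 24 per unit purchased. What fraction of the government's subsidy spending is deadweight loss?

DWL / government spending = 48/635

Pre-subsidy: 168.75 - (5/24)x = 34 + (1/3)x gives x* = 3234/13 and P* = 1520/13.
With the rebate, buyers effectively pay Pb = Ps − 24, where Ps is the price sellers receive.
On the curves, Pb = 168.75 - (5/24)x and Ps = 34 + (1/3)x; the wedge Ps − Pb = 24 gives 34 + (1/3)x − (168.75 - (5/24)x) = 24, so x' = 3810/13.
Then Pb = 168.75 − (5/24)·(3810/13) = 1400/13 and Ps = 34 + (1/3)·(3810/13) = 1712/13.
ΔCS = ½(3234/13 + 3810/13)(1520/13 − 1400/13) = 422640/169; ΔPS = ½(3234/13 + 3810/13)(1712/13 − 1520/13) = 676224/169.
Government spending = 24 × 3810/13 = 91440/13.
DWL = ½ × 24 × (3810/13 − 3234/13) = 6912/13; fraction = (6912/13) / (91440/13) = 48/635.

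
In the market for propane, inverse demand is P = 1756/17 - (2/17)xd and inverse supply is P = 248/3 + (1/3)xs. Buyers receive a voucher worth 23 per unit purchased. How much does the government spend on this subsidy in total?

Pre-subsidy: 1756/17 - (2/17)x = 248/3 + (1/3)x gives x* = 1052/23 and P* = 2252/23.
With the rebate, buyers effectively pay Pb = Ps − 23, where Ps is the price sellers receive.
On the curves, Pb = 1756/17 - (2/17)x and Ps = 248/3 + (1/3)x; the wedge Ps − Pb = 23 gives 248/3 + (1/3)x − (1756/17 - (2/17)x) = 23, so x' = 2225/23.
Then Pb = 1756/17 − (2/17)·(2225/23) = 2114/23 and Ps = 248/3 + (1/3)·(2225/23) = 2643/23.
Government outlay = subsidy × quantity = 23 × 2225/23 = 2225.

Government cost = 2225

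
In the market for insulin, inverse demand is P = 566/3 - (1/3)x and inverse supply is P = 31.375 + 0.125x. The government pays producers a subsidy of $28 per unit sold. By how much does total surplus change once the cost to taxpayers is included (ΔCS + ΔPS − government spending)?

Pre-subsidy: 566/3 - (1/3)x = 31.375 + 0.125x gives x* = 3775/11 and P* = 817/11.
With the subsidy, sellers receive Ps = Pb + 28 for each unit, where Pb is the price buyers pay.
On the curves, Pb = 566/3 - (1/3)x and Ps = 31.375 + 0.125x; the wedge Ps − Pb = 28 gives 31.375 + 0.125x − (566/3 - (1/3)x) = 28, so x' = 4447/11.
Then Pb = 566/3 − (1/3)·(4447/11) = 593/11 and Ps = 31.375 + 0.125·(4447/11) = 901/11.
ΔCS = ½(3775/11 + 4447/11)(817/11 − 593/11) = 920864/121; ΔPS = ½(3775/11 + 4447/11)(901/11 − 817/11) = 345324/121.
Government spending = 28 × 4447/11 = 124516/11.
Net change = 920864/121 + 345324/121 − 124516/11 = -9408/11. The loss equals the DWL triangle ½·28·672/11.

Net change in total surplus = -9408/11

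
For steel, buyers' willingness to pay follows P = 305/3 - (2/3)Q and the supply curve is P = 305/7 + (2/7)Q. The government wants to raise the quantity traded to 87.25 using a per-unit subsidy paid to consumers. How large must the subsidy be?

Required subsidy s = 25 per unit

At Q = 87.25, from the demand curve buyers pay Pb = 305/3 − (2/3)·87.25 = 43.5; from the supply curve sellers need Ps = 305/7 + (2/7)·87.25 = 68.5.
The subsidy must fill the gap: s = Ps − Pb = 68.5 − 43.5 = 25.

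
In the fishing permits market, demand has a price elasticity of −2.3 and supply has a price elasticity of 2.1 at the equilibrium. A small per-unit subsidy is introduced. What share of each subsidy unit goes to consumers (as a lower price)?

Consumer share = 21/44

For a small subsidy around the equilibrium, the benefit split depends on the relative slopes, which at a point are proportional to the elasticities.
Buyer share = εs/(εs + |εd|) = 2.1/(2.1 + 2.3) = 21/44; seller share = |εd|/(εs + |εd|) = 23/44.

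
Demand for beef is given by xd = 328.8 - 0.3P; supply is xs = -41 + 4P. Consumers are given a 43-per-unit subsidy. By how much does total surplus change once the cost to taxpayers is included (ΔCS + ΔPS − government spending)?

Net change in total surplus = -258

Pre-subsidy: 328.8 - 0.3P = -41 + 4P gives P* = 86, x* = 303.
With the rebate, buyers effectively pay Pb = Ps − 43, where Ps is the price sellers receive.
Demand in terms of Ps becomes xd = 328.8 − 0.3(Ps − 43) = 341.7 - 0.3Ps. Setting this equal to supply: 341.7 - 0.3Ps = -41 + 4Ps, so Ps = 89.
Buyers pay Pb = 89 − 43 = 46; x' = -41 + 4·89 = 315.
ΔCS = ½(303 + 315)(86 − 46) = 12360; ΔPS = ½(303 + 315)(89 − 86) = 927.
Government spending = 43 × 315 = 13545.
Net change = 12360 + 927 − 13545 = -258. The loss equals the DWL triangle ½·43·12.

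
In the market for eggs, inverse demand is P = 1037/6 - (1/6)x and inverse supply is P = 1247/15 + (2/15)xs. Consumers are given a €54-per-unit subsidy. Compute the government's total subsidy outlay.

Pre-subsidy: 1037/6 - (1/6)x = 1247/15 + (2/15)x gives x* = 299 and P* = 123.
With the rebate, buyers effectively pay Pb = Ps − 54, where Ps is the price sellers receive.
On the curves, Pb = 1037/6 - (1/6)x and Ps = 1247/15 + (2/15)x; the wedge Ps − Pb = 54 gives 1247/15 + (2/15)x − (1037/6 - (1/6)x) = 54, so x' = 479.
Then Pb = 1037/6 − (1/6)·479 = 93 and Ps = 1247/15 + (2/15)·479 = 147.
Government outlay = subsidy × quantity = 54 × 479 = 25866.

Government cost = €25866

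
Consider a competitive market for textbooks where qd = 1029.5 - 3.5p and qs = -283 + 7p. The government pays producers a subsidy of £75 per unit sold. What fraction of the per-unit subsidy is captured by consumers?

Pre-subsidy: 1029.5 - 3.5p = -283 + 7p gives p* = 125, q* = 592.
With the subsidy, sellers receive ps = pb + 75 for each unit, where pb is the price buyers pay.
Supply in terms of pb becomes qs = -283 + 7(pb + 75) = 242 + 7pb. Setting this equal to demand: 1029.5 - 3.5pb = 242 + 7pb, so pb = 75.
Sellers receive ps = 75 + 75 = 150; q' = 1029.5 − 3.5·75 = 767.
Buyers' price falls by p* − pb = 125 − 75 = 50; sellers' price rises by ps − p* = 150 − 125 = 25.
So consumers capture 50/75 = 2/3 of each unit of subsidy.

Consumer share = 2/3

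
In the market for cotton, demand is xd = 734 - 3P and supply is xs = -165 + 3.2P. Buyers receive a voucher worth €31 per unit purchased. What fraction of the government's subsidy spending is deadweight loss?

DWL / government spending = 24/347

Pre-subsidy: 734 - 3P = -165 + 3.2P gives P* = 145, x* = 299.
With the rebate, buyers effectively pay Pb = Ps − 31, where Ps is the price sellers receive.
Demand in terms of Ps becomes xd = 734 − 3(Ps − 31) = 827 - 3Ps. Setting this equal to supply: 827 - 3Ps = -165 + 3.2Ps, so Ps = 160.
Buyers pay Pb = 160 − 31 = 129; x' = -165 + 3.2·160 = 347.
ΔCS = ½(299 + 347)(145 − 129) = 5168; ΔPS = ½(299 + 347)(160 − 145) = 4845.
Government spending = 31 × 347 = 10757.
DWL = ½ × 31 × (347 − 299) = 744; fraction = 744 / 10757 = 24/347.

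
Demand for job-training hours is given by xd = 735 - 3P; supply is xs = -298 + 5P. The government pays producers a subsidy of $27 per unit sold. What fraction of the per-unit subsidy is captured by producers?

Pre-subsidy: 735 - 3P = -298 + 5P gives P* = 129.125, x* = 347.625.
With the subsidy, sellers receive Ps = Pb + 27 for each unit, where Pb is the price buyers pay.
Supply in terms of Pb becomes xs = -298 + 5(Pb + 27) = -163 + 5Pb. Setting this equal to demand: 735 - 3Pb = -163 + 5Pb, so Pb = 112.25.
Sellers receive Ps = 112.25 + 27 = 139.25; x' = 735 − 3·112.25 = 398.25.
Buyers' price falls by P* − Pb = 129.125 − 112.25 = 16.875; sellers' price rises by Ps − P* = 139.25 − 129.125 = 10.125.
So producers capture 10.125/27 = 0.375 of each unit of subsidy.

Producer share = 0.375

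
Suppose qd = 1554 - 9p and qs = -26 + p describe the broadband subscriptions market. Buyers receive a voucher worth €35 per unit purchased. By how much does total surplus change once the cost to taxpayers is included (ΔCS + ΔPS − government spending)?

Net change in total surplus = -€551.25

Pre-subsidy: 1554 - 9p = -26 + p gives p* = 158, q* = 132.
With the rebate, buyers effectively pay pb = ps − 35, where ps is the price sellers receive.
Demand in terms of ps becomes qd = 1554 − 9(ps − 35) = 1869 - 9ps. Setting this equal to supply: 1869 - 9ps = -26 + ps, so ps = 189.5.
Buyers pay pb = 189.5 − 35 = 154.5; q' = -26 + 1·189.5 = 163.5.
ΔCS = ½(132 + 163.5)(158 − 154.5) = 517.125; ΔPS = ½(132 + 163.5)(189.5 − 158) = 4654.125.
Government spending = 35 × 163.5 = 5722.5.
Net change = 517.125 + 4654.125 − 5722.5 = -551.25. The loss equals the DWL triangle ½·35·31.5.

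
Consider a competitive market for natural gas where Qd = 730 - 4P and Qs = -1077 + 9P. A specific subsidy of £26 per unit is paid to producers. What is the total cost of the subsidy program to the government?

Government cost = £6396

Pre-subsidy: 730 - 4P = -1077 + 9P gives P* = 139, Q* = 174.
With the subsidy, sellers receive Ps = Pb + 26 for each unit, where Pb is the price buyers pay.
Supply in terms of Pb becomes Qs = -1077 + 9(Pb + 26) = -843 + 9Pb. Setting this equal to demand: 730 - 4Pb = -843 + 9Pb, so Pb = 121.
Sellers receive Ps = 121 + 26 = 147; Q' = 730 − 4·121 = 246.
Government outlay = subsidy × quantity = 26 × 246 = 6396.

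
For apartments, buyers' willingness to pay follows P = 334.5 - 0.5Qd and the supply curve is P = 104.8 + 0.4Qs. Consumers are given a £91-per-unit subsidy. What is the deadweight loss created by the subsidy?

Deadweight loss = 41405/9

Pre-subsidy: 334.5 - 0.5Q = 104.8 + 0.4Q gives Q* = 2297/9 and P* = 1862/9.
With the rebate, buyers effectively pay Pb = Ps − 91, where Ps is the price sellers receive.
On the curves, Pb = 334.5 - 0.5Q and Ps = 104.8 + 0.4Q; the wedge Ps − Pb = 91 gives 104.8 + 0.4Q − (334.5 - 0.5Q) = 91, so Q' = 1069/3.
Then Pb = 334.5 − 0.5·(1069/3) = 469/3 and Ps = 104.8 + 0.4·(1069/3) = 742/3.
The subsidy expands output by 1069/3 − 2297/9 = 910/9 past the efficient level; on those units the gap between marginal cost and willingness to pay runs from 0 up to 91.
DWL = ½ × 91 × 910/9 = 41405/9.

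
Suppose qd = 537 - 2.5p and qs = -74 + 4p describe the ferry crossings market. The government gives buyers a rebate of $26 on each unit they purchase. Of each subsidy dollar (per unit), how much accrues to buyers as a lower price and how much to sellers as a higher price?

Pre-subsidy: 537 - 2.5p = -74 + 4p gives p* = 94, q* = 302.
With the rebate, buyers effectively pay pb = ps − 26, where ps is the price sellers receive.
Demand in terms of ps becomes qd = 537 − 2.5(ps − 26) = 602 - 2.5ps. Setting this equal to supply: 602 - 2.5ps = -74 + 4ps, so ps = 104.
Buyers pay pb = 104 − 26 = 78; q' = -74 + 4·104 = 342.
Buyers' price falls by p* − pb = 94 − 78 = 16; sellers' price rises by ps − p* = 104 − 94 = 10.

Buyers gain $16 per unit; sellers gain $10 per unit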